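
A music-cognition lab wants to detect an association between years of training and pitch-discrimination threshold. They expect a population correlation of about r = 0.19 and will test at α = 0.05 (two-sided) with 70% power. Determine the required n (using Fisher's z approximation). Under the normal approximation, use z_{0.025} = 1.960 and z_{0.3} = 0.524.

Fisher's z: C = ½·ln((1+r)/(1−r)) = ½·ln(1.4691) = 0.1923.
n = ((z_{α/2} + z_β)/C)² + 3.
(1.960 + 0.524) / 0.1923 = 2.484 / 0.1923 = 12.917.
n = 12.917² + 3 = 166.86 + 3 = 169.9.
Round up.

n = 170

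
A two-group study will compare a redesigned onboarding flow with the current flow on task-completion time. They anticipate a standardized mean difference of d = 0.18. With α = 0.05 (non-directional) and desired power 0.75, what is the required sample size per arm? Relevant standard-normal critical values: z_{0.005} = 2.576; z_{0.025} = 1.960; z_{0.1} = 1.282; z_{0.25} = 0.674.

n = 429 per group

For two independent groups with equal n: n = 2·((z_{α/2} + z_β) / d)².
z_{α/2} + z_β = 1.960 + 0.674 = 2.634.
n = 2 × (2.634 / 0.18)² = 2 × 14.633² = 2 × 214.13 = 428.3.
Round up to the next whole participant.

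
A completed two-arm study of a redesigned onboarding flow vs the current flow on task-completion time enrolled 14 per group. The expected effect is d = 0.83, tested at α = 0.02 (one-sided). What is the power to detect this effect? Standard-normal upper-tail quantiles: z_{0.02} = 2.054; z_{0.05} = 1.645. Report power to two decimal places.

For two equal groups, power = Φ(d·√(n/2) − z_{α}).
d·√(n/2) = 0.83 × √(14/2) = 0.83 × 2.646 = 2.196.
z_β = 2.196 − 2.054 = 0.142.
Power = Φ(0.142) = 0.556.

power ≈ 0.56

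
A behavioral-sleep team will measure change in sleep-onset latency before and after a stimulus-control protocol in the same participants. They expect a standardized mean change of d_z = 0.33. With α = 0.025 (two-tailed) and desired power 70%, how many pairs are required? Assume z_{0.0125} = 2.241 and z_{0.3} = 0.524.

n = 71 pairs

For a paired (one-sample on differences) test: n = ((z_{α/2} + z_β) / d)².
z_{α/2} + z_β = 2.241 + 0.524 = 2.765.
n = (2.765 / 0.33)² = 8.379² = 70.20.
Round up.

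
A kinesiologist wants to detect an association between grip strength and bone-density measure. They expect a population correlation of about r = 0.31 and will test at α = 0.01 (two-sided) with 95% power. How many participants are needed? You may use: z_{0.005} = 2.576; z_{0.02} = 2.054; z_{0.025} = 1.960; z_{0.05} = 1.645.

Fisher's z: C = ½·ln((1+r)/(1−r)) = ½·ln(1.8986) = 0.3205.
n = ((z_{α/2} + z_β)/C)² + 3.
(2.576 + 1.645) / 0.3205 = 4.221 / 0.3205 = 13.170.
n = 13.170² + 3 = 173.45 + 3 = 176.5.
Round up.

n = 177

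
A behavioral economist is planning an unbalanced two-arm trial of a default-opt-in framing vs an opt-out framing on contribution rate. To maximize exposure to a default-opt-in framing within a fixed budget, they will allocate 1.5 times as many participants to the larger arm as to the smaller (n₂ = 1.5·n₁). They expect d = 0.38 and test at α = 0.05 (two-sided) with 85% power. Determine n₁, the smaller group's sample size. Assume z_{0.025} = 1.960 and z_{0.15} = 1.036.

n₁ = 104

With allocation ratio k = n₂/n₁ = 1.5, Var(x̄₁−x̄₂) = σ²(1/n₁ + 1/(k·n₁)) = σ²·(k+1)/(k·n₁).
So n₁ = (1 + 1/k)·((z_{α/2} + z_β)/d)² = 1.667 × (2.996/0.38)².
n₁ = 1.667 × 62.16 = 103.6.
Round up: n₁ = 104, giving n₂ = 1.5 × 104 = 156.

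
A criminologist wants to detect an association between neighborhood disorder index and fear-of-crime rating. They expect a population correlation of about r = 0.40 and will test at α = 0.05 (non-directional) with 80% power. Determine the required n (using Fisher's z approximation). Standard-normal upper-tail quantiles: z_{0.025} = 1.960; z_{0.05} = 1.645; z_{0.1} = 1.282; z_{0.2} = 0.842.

n = 47

Fisher's z: C = ½·ln((1+r)/(1−r)) = ½·ln(2.3333) = 0.4236.
n = ((z_{α/2} + z_β)/C)² + 3.
(1.960 + 0.842) / 0.4236 = 2.802 / 0.4236 = 6.615.
n = 6.615² + 3 = 43.75 + 3 = 46.8.
Round up.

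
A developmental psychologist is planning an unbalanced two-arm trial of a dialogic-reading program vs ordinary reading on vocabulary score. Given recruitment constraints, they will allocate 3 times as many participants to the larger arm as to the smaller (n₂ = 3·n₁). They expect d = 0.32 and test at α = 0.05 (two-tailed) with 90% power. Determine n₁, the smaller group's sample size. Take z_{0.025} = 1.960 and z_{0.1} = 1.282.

With allocation ratio k = n₂/n₁ = 3, Var(x̄₁−x̄₂) = σ²(1/n₁ + 1/(k·n₁)) = σ²·(k+1)/(k·n₁).
So n₁ = (1 + 1/k)·((z_{α/2} + z_β)/d)² = 1.333 × (3.242/0.32)².
n₁ = 1.333 × 102.64 = 136.9.
Round up: n₁ = 137, giving n₂ = 3 × 137 = 411.

n₁ = 137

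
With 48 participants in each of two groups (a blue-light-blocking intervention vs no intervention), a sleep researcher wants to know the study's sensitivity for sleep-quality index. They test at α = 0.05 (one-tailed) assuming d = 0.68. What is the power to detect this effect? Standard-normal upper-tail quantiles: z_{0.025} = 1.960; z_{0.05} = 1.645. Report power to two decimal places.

For two equal groups, power = Φ(d·√(n/2) − z_{α}).
d·√(n/2) = 0.68 × √(48/2) = 0.68 × 4.899 = 3.331.
z_β = 3.331 − 1.645 = 1.686.
Power = Φ(1.686) = 0.954.

power ≈ 0.95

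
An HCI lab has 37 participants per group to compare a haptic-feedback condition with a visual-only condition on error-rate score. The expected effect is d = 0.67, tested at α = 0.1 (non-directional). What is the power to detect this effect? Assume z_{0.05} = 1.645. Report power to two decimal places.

power ≈ 0.89

For two equal groups, power = Φ(d·√(n/2) − z_{α/2}).
d·√(n/2) = 0.67 × √(37/2) = 0.67 × 4.301 = 2.882.
z_β = 2.882 − 1.645 = 1.237.
Power = Φ(1.237) = 0.892.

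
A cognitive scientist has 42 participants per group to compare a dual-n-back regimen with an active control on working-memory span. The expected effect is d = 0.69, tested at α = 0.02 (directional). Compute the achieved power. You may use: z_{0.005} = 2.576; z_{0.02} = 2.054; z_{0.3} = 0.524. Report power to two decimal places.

power ≈ 0.87

For two equal groups, power = Φ(d·√(n/2) − z_{α}).
d·√(n/2) = 0.69 × √(42/2) = 0.69 × 4.583 = 3.162.
z_β = 3.162 − 2.054 = 1.108.
Power = Φ(1.108) = 0.866.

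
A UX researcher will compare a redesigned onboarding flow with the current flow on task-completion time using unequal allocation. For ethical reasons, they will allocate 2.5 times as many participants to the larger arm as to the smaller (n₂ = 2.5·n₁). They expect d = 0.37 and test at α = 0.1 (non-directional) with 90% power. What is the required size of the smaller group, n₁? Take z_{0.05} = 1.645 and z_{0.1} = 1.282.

With allocation ratio k = n₂/n₁ = 2.5, Var(x̄₁−x̄₂) = σ²(1/n₁ + 1/(k·n₁)) = σ²·(k+1)/(k·n₁).
So n₁ = (1 + 1/k)·((z_{α/2} + z_β)/d)² = 1.400 × (2.927/0.37)².
n₁ = 1.400 × 62.58 = 87.6.
Round up: n₁ = 88, giving n₂ = 2.5 × 88 = 220.

n₁ = 88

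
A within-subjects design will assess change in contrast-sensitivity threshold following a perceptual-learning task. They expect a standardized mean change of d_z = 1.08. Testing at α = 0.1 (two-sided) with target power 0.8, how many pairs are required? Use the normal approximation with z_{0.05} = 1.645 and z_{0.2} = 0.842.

For a paired (one-sample on differences) test: n = ((z_{α/2} + z_β) / d)².
z_{α/2} + z_β = 1.645 + 0.842 = 2.487.
n = (2.487 / 1.08)² = 2.303² = 5.30.
Round up.

n = 6 pairs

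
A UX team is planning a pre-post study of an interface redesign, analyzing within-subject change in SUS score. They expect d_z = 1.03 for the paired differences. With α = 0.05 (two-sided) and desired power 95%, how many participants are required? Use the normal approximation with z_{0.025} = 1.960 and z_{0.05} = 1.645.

For a paired (one-sample on differences) test: n = ((z_{α/2} + z_β) / d)².
z_{α/2} + z_β = 1.960 + 1.645 = 3.605.
n = (3.605 / 1.03)² = 3.500² = 12.25.
Round up.

n = 13 pairs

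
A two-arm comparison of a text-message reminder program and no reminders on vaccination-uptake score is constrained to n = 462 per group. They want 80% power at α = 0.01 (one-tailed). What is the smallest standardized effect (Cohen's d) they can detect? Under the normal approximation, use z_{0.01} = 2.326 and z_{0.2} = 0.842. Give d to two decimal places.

d_min ≈ 0.21

For two independent groups of n = 462 each: d_min = (z_{α} + z_β)·√(2/n).
z-sum = 2.326 + 0.842 = 3.168.
d_min = 3.168 × √(2/462) = 3.168 × 0.0658 = 0.208.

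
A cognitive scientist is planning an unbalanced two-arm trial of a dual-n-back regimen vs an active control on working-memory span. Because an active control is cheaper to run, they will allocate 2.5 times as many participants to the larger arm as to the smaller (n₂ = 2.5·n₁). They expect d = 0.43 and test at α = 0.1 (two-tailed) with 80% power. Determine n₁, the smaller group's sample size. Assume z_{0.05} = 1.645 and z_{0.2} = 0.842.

With allocation ratio k = n₂/n₁ = 2.5, Var(x̄₁−x̄₂) = σ²(1/n₁ + 1/(k·n₁)) = σ²·(k+1)/(k·n₁).
So n₁ = (1 + 1/k)·((z_{α/2} + z_β)/d)² = 1.400 × (2.487/0.43)².
n₁ = 1.400 × 33.45 = 46.8.
Round up: n₁ = 47, giving n₂ = ⌈2.5 × 47⌉ = ⌈117.5⌉ = 118.

n₁ = 47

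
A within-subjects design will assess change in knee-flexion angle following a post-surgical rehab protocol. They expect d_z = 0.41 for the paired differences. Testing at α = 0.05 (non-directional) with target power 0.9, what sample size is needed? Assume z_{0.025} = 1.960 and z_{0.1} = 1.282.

n = 63 pairs

For a paired (one-sample on differences) test: n = ((z_{α/2} + z_β) / d)².
z_{α/2} + z_β = 1.960 + 1.282 = 3.242.
n = (3.242 / 0.41)² = 7.907² = 62.53.
Round up.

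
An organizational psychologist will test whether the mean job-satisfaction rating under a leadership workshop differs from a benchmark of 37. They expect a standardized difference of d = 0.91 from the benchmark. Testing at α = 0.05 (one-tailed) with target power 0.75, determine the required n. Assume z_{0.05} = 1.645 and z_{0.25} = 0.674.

For a one-sample test: n = ((z_{α} + z_β) / d)².
z_{α} + z_β = 1.645 + 0.674 = 2.319.
n = (2.319 / 0.91)² = 2.548² = 6.49.
Round up.

n = 7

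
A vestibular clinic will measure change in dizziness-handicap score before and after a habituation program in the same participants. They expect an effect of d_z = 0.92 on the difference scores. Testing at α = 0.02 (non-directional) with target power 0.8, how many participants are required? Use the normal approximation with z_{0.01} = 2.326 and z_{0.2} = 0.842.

n = 12 pairs

For a paired (one-sample on differences) test: n = ((z_{α/2} + z_β) / d)².
z_{α/2} + z_β = 2.326 + 0.842 = 3.168.
n = (3.168 / 0.92)² = 3.443² = 11.86.
Round up.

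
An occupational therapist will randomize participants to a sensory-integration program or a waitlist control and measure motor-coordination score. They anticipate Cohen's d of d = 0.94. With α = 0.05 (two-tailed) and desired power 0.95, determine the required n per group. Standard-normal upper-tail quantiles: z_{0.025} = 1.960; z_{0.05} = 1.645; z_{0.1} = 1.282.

For two independent groups with equal n: n = 2·((z_{α/2} + z_β) / d)².
z_{α/2} + z_β = 1.960 + 1.645 = 3.605.
n = 2 × (3.605 / 0.94)² = 2 × 3.835² = 2 × 14.71 = 29.4.
Round up to the next whole participant.

n = 30 per group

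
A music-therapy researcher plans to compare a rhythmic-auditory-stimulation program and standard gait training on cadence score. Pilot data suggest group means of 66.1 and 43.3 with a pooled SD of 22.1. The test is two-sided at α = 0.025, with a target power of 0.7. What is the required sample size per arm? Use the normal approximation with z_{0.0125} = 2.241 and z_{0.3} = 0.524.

n = 15 per group

Cohen's d = |M₁ − M₂| / SD_pooled = |66.1 − 43.3| / 22.1 = 22.8 / 22.1 = 1.032.
For two independent groups with equal n: n = 2·((z_{α/2} + z_β) / d)².
z_{α/2} + z_β = 2.241 + 0.524 = 2.765.
n = 2 × (2.765 / 1.032)² = 2 × 2.679² = 2 × 7.18 = 14.4.
Round up to the next whole participant.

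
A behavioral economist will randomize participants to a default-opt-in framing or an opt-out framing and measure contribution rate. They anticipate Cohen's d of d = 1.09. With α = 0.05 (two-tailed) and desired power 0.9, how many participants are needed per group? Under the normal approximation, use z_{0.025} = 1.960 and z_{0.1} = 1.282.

For two independent groups with equal n: n = 2·((z_{α/2} + z_β) / d)².
z_{α/2} + z_β = 1.960 + 1.282 = 3.242.
n = 2 × (3.242 / 1.09)² = 2 × 2.974² = 2 × 8.85 = 17.7.
Round up to the next whole participant.

n = 18 per group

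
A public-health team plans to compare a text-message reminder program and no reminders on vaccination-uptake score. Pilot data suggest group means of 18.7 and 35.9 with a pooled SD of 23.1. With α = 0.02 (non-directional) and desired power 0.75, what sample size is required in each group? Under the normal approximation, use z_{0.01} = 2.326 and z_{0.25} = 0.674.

Cohen's d = |M₁ − M₂| / SD_pooled = |18.7 − 35.9| / 23.1 = 17.2 / 23.1 = 0.745.
For two independent groups with equal n: n = 2·((z_{α/2} + z_β) / d)².
z_{α/2} + z_β = 2.326 + 0.674 = 3.000.
n = 2 × (3.000 / 0.745)² = 2 × 4.027² = 2 × 16.22 = 32.4.
Round up to the next whole participant.

n = 33 per group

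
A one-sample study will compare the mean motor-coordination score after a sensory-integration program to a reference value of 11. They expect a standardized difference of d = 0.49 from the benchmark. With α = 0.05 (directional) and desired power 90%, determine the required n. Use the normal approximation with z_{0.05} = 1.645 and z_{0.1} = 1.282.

For a one-sample test: n = ((z_{α} + z_β) / d)².
z_{α} + z_β = 1.645 + 1.282 = 2.927.
n = (2.927 / 0.49)² = 5.973² = 35.68.
Round up.

n = 36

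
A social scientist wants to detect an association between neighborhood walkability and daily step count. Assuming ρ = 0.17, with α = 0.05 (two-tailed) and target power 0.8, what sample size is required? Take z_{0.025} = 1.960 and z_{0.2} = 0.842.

Fisher's z: C = ½·ln((1+r)/(1−r)) = ½·ln(1.4096) = 0.1717.
n = ((z_{α/2} + z_β)/C)² + 3.
(1.960 + 0.842) / 0.1717 = 2.802 / 0.1717 = 16.319.
n = 16.319² + 3 = 266.32 + 3 = 269.3.
Round up.

n = 270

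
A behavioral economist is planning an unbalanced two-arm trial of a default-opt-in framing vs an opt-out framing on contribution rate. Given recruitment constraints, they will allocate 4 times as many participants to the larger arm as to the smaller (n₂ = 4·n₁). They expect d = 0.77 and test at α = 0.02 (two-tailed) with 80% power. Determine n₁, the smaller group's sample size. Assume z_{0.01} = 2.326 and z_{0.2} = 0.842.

n₁ = 22

With allocation ratio k = n₂/n₁ = 4, Var(x̄₁−x̄₂) = σ²(1/n₁ + 1/(k·n₁)) = σ²·(k+1)/(k·n₁).
So n₁ = (1 + 1/k)·((z_{α/2} + z_β)/d)² = 1.250 × (3.168/0.77)².
n₁ = 1.250 × 16.93 = 21.2.
Round up: n₁ = 22, giving n₂ = 4 × 22 = 88.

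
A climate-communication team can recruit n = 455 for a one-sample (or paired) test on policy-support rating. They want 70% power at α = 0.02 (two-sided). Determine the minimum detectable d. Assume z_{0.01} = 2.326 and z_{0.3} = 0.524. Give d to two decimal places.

d_min ≈ 0.13

For a single sample (or paired design) of n = 455: d_min = (z_{α/2} + z_β)/√n.
z-sum = 2.326 + 0.524 = 2.850.
d_min = 2.850 / √455 = 2.850 / 21.331 = 0.134.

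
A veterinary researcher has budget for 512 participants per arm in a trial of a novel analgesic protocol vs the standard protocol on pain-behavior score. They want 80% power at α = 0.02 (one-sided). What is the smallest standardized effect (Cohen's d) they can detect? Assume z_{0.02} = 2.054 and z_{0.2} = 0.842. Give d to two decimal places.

For two independent groups of n = 512 each: d_min = (z_{α} + z_β)·√(2/n).
z-sum = 2.054 + 0.842 = 2.896.
d_min = 2.896 × √(2/512) = 2.896 × 0.0625 = 0.181.

d_min ≈ 0.18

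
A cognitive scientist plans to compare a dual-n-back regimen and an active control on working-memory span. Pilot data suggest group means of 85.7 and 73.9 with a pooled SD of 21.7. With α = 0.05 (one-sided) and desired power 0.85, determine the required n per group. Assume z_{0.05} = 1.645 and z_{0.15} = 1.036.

n = 49 per group

Cohen's d = |M₁ − M₂| / SD_pooled = |85.7 − 73.9| / 21.7 = 11.8 / 21.7 = 0.544.
For two independent groups with equal n: n = 2·((z_{α} + z_β) / d)².
z_{α} + z_β = 1.645 + 1.036 = 2.681.
n = 2 × (2.681 / 0.544)² = 2 × 4.928² = 2 × 24.29 = 48.6.
Round up to the next whole participant.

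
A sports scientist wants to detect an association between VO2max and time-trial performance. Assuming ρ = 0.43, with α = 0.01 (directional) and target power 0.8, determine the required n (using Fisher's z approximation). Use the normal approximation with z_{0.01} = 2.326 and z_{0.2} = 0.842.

Fisher's z: C = ½·ln((1+r)/(1−r)) = ½·ln(2.5088) = 0.4599.
n = ((z_{α} + z_β)/C)² + 3.
(2.326 + 0.842) / 0.4599 = 3.168 / 0.4599 = 6.888.
n = 6.888² + 3 = 47.45 + 3 = 50.5.
Round up.

n = 51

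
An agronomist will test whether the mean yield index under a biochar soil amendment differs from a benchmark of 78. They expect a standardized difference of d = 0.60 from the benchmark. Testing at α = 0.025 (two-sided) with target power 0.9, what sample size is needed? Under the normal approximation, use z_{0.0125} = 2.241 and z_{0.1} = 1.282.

For a one-sample test: n = ((z_{α/2} + z_β) / d)².
z_{α/2} + z_β = 2.241 + 1.282 = 3.523.
n = (3.523 / 0.60)² = 5.872² = 34.48.
Round up.

n = 35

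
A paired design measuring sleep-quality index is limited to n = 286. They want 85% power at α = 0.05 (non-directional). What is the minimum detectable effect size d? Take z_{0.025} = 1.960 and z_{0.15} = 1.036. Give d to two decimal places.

d_min ≈ 0.18

For a single sample (or paired design) of n = 286: d_min = (z_{α/2} + z_β)/√n.
z-sum = 1.960 + 1.036 = 2.996.
d_min = 2.996 / √286 = 2.996 / 16.912 = 0.177.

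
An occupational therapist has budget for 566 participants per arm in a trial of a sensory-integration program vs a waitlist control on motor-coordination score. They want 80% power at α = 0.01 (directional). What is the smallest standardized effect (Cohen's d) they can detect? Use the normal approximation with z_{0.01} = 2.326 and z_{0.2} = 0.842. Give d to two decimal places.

For two independent groups of n = 566 each: d_min = (z_{α} + z_β)·√(2/n).
z-sum = 2.326 + 0.842 = 3.168.
d_min = 3.168 × √(2/566) = 3.168 × 0.0594 = 0.188.

d_min ≈ 0.19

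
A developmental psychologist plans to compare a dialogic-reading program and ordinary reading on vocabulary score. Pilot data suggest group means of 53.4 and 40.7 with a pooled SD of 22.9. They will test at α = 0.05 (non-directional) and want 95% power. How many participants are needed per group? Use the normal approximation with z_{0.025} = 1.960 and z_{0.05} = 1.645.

n = 85 per group

Cohen's d = |M₁ − M₂| / SD_pooled = |53.4 − 40.7| / 22.9 = 12.7 / 22.9 = 0.555.
For two independent groups with equal n: n = 2·((z_{α/2} + z_β) / d)².
z_{α/2} + z_β = 1.960 + 1.645 = 3.605.
n = 2 × (3.605 / 0.555)² = 2 × 6.495² = 2 × 42.19 = 84.4.
Round up to the next whole participant.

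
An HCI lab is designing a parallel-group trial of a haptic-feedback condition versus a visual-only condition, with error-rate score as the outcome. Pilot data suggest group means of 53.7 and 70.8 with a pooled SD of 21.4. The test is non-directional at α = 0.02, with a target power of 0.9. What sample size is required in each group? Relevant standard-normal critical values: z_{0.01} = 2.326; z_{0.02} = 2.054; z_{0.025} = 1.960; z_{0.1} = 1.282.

n = 41 per group

Cohen's d = |M₁ − M₂| / SD_pooled = |53.7 − 70.8| / 21.4 = 17.1 / 21.4 = 0.799.
For two independent groups with equal n: n = 2·((z_{α/2} + z_β) / d)².
z_{α/2} + z_β = 2.326 + 1.282 = 3.608.
n = 2 × (3.608 / 0.799)² = 2 × 4.516² = 2 × 20.39 = 40.8.
Round up to the next whole participant.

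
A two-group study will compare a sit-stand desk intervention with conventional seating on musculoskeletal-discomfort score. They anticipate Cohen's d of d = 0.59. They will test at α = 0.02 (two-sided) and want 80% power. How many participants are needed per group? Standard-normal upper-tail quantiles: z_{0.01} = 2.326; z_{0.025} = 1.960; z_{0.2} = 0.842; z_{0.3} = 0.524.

For two independent groups with equal n: n = 2·((z_{α/2} + z_β) / d)².
z_{α/2} + z_β = 2.326 + 0.842 = 3.168.
n = 2 × (3.168 / 0.59)² = 2 × 5.369² = 2 × 28.83 = 57.7.
Round up to the next whole participant.

n = 58 per group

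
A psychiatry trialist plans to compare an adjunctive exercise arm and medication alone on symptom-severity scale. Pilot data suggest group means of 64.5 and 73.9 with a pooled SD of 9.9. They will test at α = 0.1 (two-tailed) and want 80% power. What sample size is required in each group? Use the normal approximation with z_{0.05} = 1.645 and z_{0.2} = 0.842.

n = 14 per group

Cohen's d = |M₁ − M₂| / SD_pooled = |64.5 − 73.9| / 9.9 = 9.4 / 9.9 = 0.949.
For two independent groups with equal n: n = 2·((z_{α/2} + z_β) / d)².
z_{α/2} + z_β = 1.645 + 0.842 = 2.487.
n = 2 × (2.487 / 0.949)² = 2 × 2.621² = 2 × 6.87 = 13.7.
Round up to the next whole participant.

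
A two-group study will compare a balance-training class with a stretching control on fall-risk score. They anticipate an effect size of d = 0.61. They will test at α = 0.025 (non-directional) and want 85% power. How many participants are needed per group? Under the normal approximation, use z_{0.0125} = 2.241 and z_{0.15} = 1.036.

For two independent groups with equal n: n = 2·((z_{α/2} + z_β) / d)².
z_{α/2} + z_β = 2.241 + 1.036 = 3.277.
n = 2 × (3.277 / 0.61)² = 2 × 5.372² = 2 × 28.86 = 57.7.
Round up to the next whole participant.

n = 58 per group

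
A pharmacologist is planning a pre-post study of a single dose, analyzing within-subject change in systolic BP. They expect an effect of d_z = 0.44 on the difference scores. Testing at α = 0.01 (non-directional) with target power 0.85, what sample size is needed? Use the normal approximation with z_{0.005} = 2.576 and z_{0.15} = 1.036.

For a paired (one-sample on differences) test: n = ((z_{α/2} + z_β) / d)².
z_{α/2} + z_β = 2.576 + 1.036 = 3.612.
n = (3.612 / 0.44)² = 8.209² = 67.39.
Round up.

n = 68 pairs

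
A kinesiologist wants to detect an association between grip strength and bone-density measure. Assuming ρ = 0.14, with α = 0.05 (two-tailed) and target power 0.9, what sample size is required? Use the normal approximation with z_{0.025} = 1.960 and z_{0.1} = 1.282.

Fisher's z: C = ½·ln((1+r)/(1−r)) = ½·ln(1.3256) = 0.1409.
n = ((z_{α/2} + z_β)/C)² + 3.
(1.960 + 1.282) / 0.1409 = 3.242 / 0.1409 = 23.009.
n = 23.009² + 3 = 529.42 + 3 = 532.4.
Round up.

n = 533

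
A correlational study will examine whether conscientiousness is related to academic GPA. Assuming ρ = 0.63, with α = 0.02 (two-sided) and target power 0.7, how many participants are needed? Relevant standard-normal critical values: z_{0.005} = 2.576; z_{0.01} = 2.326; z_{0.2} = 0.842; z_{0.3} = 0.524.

Fisher's z: C = ½·ln((1+r)/(1−r)) = ½·ln(4.4054) = 0.7414.
n = ((z_{α/2} + z_β)/C)² + 3.
(2.326 + 0.524) / 0.7414 = 2.850 / 0.7414 = 3.844.
n = 3.844² + 3 = 14.78 + 3 = 17.8.
Round up.

n = 18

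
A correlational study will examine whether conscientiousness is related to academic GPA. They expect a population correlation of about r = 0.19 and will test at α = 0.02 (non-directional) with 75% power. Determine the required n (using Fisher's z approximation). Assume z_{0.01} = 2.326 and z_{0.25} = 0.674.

Fisher's z: C = ½·ln((1+r)/(1−r)) = ½·ln(1.4691) = 0.1923.
n = ((z_{α/2} + z_β)/C)² + 3.
(2.326 + 0.674) / 0.1923 = 3.000 / 0.1923 = 15.601.
n = 15.601² + 3 = 243.38 + 3 = 246.4.
Round up.

n = 247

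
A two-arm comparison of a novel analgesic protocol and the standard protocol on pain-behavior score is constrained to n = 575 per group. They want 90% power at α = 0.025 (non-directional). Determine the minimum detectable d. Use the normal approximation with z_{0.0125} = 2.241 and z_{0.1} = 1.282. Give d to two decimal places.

d_min ≈ 0.21

For two independent groups of n = 575 each: d_min = (z_{α/2} + z_β)·√(2/n).
z-sum = 2.241 + 1.282 = 3.523.
d_min = 3.523 × √(2/575) = 3.523 × 0.0590 = 0.208.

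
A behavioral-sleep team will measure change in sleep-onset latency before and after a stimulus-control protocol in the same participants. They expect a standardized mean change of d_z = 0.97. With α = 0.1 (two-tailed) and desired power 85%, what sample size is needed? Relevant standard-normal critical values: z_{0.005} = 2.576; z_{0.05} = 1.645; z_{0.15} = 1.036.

n = 8 pairs

For a paired (one-sample on differences) test: n = ((z_{α/2} + z_β) / d)².
z_{α/2} + z_β = 1.645 + 1.036 = 2.681.
n = (2.681 / 0.97)² = 2.764² = 7.64.
Round up.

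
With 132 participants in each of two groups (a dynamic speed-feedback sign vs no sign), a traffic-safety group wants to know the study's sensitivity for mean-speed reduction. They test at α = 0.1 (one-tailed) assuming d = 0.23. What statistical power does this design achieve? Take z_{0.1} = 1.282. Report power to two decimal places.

For two equal groups, power = Φ(d·√(n/2) − z_{α}).
d·√(n/2) = 0.23 × √(132/2) = 0.23 × 8.124 = 1.869.
z_β = 1.869 − 1.282 = 0.587.
Power = Φ(0.587) = 0.721.

power ≈ 0.72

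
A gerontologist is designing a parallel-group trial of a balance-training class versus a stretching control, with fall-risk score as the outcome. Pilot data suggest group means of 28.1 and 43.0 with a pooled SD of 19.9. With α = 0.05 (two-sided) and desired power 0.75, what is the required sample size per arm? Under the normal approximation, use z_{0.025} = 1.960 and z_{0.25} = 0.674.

Cohen's d = |M₁ − M₂| / SD_pooled = |28.1 − 43.0| / 19.9 = 14.9 / 19.9 = 0.749.
For two independent groups with equal n: n = 2·((z_{α/2} + z_β) / d)².
z_{α/2} + z_β = 1.960 + 0.674 = 2.634.
n = 2 × (2.634 / 0.749)² = 2 × 3.517² = 2 × 12.37 = 24.7.
Round up to the next whole participant.

n = 25 per group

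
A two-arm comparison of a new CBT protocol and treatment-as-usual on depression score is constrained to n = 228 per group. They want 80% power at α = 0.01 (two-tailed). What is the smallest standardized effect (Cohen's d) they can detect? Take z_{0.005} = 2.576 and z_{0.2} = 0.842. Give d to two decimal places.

d_min ≈ 0.32

For two independent groups of n = 228 each: d_min = (z_{α/2} + z_β)·√(2/n).
z-sum = 2.576 + 0.842 = 3.418.
d_min = 3.418 × √(2/228) = 3.418 × 0.0937 = 0.320.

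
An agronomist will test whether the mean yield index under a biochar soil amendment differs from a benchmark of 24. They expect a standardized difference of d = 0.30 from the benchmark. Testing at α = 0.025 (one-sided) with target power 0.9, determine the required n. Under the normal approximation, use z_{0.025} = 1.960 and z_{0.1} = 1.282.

For a one-sample test: n = ((z_{α} + z_β) / d)².
z_{α} + z_β = 1.960 + 1.282 = 3.242.
n = (3.242 / 0.30)² = 10.807² = 116.78.
Round up.

n = 117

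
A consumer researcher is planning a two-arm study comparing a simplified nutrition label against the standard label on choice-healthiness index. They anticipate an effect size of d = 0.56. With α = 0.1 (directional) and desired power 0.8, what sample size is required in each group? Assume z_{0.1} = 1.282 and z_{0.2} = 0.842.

n = 29 per group

For two independent groups with equal n: n = 2·((z_{α} + z_β) / d)².
z_{α} + z_β = 1.282 + 0.842 = 2.124.
n = 2 × (2.124 / 0.56)² = 2 × 3.793² = 2 × 14.39 = 28.8.
Round up to the next whole participant.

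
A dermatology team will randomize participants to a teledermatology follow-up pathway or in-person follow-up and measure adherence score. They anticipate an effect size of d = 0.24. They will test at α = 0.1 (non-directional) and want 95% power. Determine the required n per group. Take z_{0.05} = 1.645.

n = 376 per group

For two independent groups with equal n: n = 2·((z_{α/2} + z_β) / d)².
z_{α/2} + z_β = 1.645 + 1.645 = 3.290.
n = 2 × (3.290 / 0.24)² = 2 × 13.708² = 2 × 187.92 = 375.8.
Round up to the next whole participant.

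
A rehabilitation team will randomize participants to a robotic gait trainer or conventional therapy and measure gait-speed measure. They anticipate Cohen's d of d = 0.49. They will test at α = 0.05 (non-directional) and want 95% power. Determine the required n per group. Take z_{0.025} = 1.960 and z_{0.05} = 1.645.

For two independent groups with equal n: n = 2·((z_{α/2} + z_β) / d)².
z_{α/2} + z_β = 1.960 + 1.645 = 3.605.
n = 2 × (3.605 / 0.49)² = 2 × 7.357² = 2 × 54.13 = 108.3.
Round up to the next whole participant.

n = 109 per group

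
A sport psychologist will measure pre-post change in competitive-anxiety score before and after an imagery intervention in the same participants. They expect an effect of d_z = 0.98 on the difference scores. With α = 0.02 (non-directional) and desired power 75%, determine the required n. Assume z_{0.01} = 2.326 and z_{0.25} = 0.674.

For a paired (one-sample on differences) test: n = ((z_{α/2} + z_β) / d)².
z_{α/2} + z_β = 2.326 + 0.674 = 3.000.
n = (3.000 / 0.98)² = 3.061² = 9.37.
Round up.

n = 10 pairs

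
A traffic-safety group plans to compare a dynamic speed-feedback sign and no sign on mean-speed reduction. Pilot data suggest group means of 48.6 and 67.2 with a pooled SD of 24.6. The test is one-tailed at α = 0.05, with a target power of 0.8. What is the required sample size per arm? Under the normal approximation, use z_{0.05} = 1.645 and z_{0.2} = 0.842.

n = 22 per group

Cohen's d = |M₁ − M₂| / SD_pooled = |48.6 − 67.2| / 24.6 = 18.6 / 24.6 = 0.756.
For two independent groups with equal n: n = 2·((z_{α} + z_β) / d)².
z_{α} + z_β = 1.645 + 0.842 = 2.487.
n = 2 × (2.487 / 0.756)² = 2 × 3.290² = 2 × 10.82 = 21.6.
Round up to the next whole participant.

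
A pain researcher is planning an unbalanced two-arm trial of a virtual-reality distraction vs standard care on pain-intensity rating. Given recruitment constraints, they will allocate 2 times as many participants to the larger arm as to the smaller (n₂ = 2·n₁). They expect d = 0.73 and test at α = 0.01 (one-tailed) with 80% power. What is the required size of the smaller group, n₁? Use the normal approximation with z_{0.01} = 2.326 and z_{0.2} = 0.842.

With allocation ratio k = n₂/n₁ = 2, Var(x̄₁−x̄₂) = σ²(1/n₁ + 1/(k·n₁)) = σ²·(k+1)/(k·n₁).
So n₁ = (1 + 1/k)·((z_{α} + z_β)/d)² = 1.500 × (3.168/0.73)².
n₁ = 1.500 × 18.83 = 28.2.
Round up: n₁ = 29, giving n₂ = 2 × 29 = 58.

n₁ = 29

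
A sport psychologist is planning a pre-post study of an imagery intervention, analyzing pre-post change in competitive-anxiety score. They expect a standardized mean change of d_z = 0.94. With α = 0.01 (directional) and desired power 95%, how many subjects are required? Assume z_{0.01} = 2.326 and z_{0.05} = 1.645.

n = 18 pairs

For a paired (one-sample on differences) test: n = ((z_{α} + z_β) / d)².
z_{α} + z_β = 2.326 + 1.645 = 3.971.
n = (3.971 / 0.94)² = 4.224² = 17.85.
Round up.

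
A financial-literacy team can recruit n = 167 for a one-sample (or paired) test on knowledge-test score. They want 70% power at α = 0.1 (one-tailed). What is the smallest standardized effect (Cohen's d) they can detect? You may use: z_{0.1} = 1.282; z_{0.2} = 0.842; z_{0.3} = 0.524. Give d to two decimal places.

For a single sample (or paired design) of n = 167: d_min = (z_{α} + z_β)/√n.
z-sum = 1.282 + 0.524 = 1.806.
d_min = 1.806 / √167 = 1.806 / 12.923 = 0.140.

d_min ≈ 0.14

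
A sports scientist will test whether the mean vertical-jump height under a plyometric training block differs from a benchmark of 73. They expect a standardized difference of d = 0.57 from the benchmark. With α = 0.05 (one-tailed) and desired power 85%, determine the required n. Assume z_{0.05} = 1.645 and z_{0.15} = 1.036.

n = 23

For a one-sample test: n = ((z_{α} + z_β) / d)².
z_{α} + z_β = 1.645 + 1.036 = 2.681.
n = (2.681 / 0.57)² = 4.704² = 22.12.
Round up.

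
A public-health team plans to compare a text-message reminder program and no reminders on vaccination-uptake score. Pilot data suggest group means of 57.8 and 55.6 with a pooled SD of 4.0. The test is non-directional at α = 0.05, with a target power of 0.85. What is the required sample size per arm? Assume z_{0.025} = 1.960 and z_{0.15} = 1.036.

Cohen's d = |M₁ − M₂| / SD_pooled = |57.8 − 55.6| / 4.0 = 2.2 / 4.0 = 0.550.
For two independent groups with equal n: n = 2·((z_{α/2} + z_β) / d)².
z_{α/2} + z_β = 1.960 + 1.036 = 2.996.
n = 2 × (2.996 / 0.550)² = 2 × 5.447² = 2 × 29.67 = 59.3.
Round up to the next whole participant.

n = 60 per group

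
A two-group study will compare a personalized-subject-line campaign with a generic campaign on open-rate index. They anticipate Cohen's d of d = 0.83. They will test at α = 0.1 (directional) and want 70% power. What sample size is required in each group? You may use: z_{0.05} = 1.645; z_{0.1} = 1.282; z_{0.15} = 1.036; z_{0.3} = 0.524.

n = 10 per group

For two independent groups with equal n: n = 2·((z_{α} + z_β) / d)².
z_{α} + z_β = 1.282 + 0.524 = 1.806.
n = 2 × (1.806 / 0.83)² = 2 × 2.176² = 2 × 4.73 = 9.5.
Round up to the next whole participant.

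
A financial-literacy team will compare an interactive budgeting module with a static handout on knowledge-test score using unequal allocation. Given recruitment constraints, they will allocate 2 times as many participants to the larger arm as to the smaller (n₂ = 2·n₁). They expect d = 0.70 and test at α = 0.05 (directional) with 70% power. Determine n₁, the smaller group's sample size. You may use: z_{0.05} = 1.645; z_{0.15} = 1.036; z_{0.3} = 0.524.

n₁ = 15

With allocation ratio k = n₂/n₁ = 2, Var(x̄₁−x̄₂) = σ²(1/n₁ + 1/(k·n₁)) = σ²·(k+1)/(k·n₁).
So n₁ = (1 + 1/k)·((z_{α} + z_β)/d)² = 1.500 × (2.169/0.70)².
n₁ = 1.500 × 9.60 = 14.4.
Round up: n₁ = 15, giving n₂ = 2 × 15 = 30.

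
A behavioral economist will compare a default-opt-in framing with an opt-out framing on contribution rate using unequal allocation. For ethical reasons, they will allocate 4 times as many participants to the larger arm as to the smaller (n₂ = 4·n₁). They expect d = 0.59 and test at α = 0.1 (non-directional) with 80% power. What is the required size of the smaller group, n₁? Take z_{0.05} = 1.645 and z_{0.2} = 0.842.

n₁ = 23

With allocation ratio k = n₂/n₁ = 4, Var(x̄₁−x̄₂) = σ²(1/n₁ + 1/(k·n₁)) = σ²·(k+1)/(k·n₁).
So n₁ = (1 + 1/k)·((z_{α/2} + z_β)/d)² = 1.250 × (2.487/0.59)².
n₁ = 1.250 × 17.77 = 22.2.
Round up: n₁ = 23, giving n₂ = 4 × 23 = 92.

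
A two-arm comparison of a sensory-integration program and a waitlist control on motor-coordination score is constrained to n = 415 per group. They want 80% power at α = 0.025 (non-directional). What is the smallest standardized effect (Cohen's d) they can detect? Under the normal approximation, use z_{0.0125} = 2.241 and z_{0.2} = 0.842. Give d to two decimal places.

d_min ≈ 0.21

For two independent groups of n = 415 each: d_min = (z_{α/2} + z_β)·√(2/n).
z-sum = 2.241 + 0.842 = 3.083.
d_min = 3.083 × √(2/415) = 3.083 × 0.0694 = 0.214.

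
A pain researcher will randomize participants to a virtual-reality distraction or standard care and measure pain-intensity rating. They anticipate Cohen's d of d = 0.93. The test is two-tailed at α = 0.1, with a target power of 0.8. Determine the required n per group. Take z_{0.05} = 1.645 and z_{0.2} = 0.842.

For two independent groups with equal n: n = 2·((z_{α/2} + z_β) / d)².
z_{α/2} + z_β = 1.645 + 0.842 = 2.487.
n = 2 × (2.487 / 0.93)² = 2 × 2.674² = 2 × 7.15 = 14.3.
Round up to the next whole participant.

n = 15 per group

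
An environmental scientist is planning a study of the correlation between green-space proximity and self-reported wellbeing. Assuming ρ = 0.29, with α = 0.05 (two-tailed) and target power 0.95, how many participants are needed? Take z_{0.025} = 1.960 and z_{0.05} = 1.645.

n = 149

Fisher's z: C = ½·ln((1+r)/(1−r)) = ½·ln(1.8169) = 0.2986.
n = ((z_{α/2} + z_β)/C)² + 3.
(1.960 + 1.645) / 0.2986 = 3.605 / 0.2986 = 12.073.
n = 12.073² + 3 = 145.76 + 3 = 148.8.
Round up.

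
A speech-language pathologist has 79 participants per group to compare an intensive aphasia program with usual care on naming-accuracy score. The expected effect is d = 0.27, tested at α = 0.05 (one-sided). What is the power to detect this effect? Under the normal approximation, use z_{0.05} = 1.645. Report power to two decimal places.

For two equal groups, power = Φ(d·√(n/2) − z_{α}).
d·√(n/2) = 0.27 × √(79/2) = 0.27 × 6.285 = 1.697.
z_β = 1.697 − 1.645 = 0.052.
Power = Φ(0.052) = 0.521.

power ≈ 0.52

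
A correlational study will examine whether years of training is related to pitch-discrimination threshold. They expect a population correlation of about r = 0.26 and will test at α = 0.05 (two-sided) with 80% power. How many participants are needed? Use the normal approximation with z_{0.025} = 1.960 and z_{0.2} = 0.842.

Fisher's z: C = ½·ln((1+r)/(1−r)) = ½·ln(1.7027) = 0.2661.
n = ((z_{α/2} + z_β)/C)² + 3.
(1.960 + 0.842) / 0.2661 = 2.802 / 0.2661 = 10.530.
n = 10.530² + 3 = 110.88 + 3 = 113.9.
Round up.

n = 114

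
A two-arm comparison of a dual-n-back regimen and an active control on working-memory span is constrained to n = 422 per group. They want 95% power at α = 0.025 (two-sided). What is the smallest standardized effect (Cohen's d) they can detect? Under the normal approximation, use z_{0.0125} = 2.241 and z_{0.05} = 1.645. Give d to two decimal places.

For two independent groups of n = 422 each: d_min = (z_{α/2} + z_β)·√(2/n).
z-sum = 2.241 + 1.645 = 3.886.
d_min = 3.886 × √(2/422) = 3.886 × 0.0688 = 0.268.

d_min ≈ 0.27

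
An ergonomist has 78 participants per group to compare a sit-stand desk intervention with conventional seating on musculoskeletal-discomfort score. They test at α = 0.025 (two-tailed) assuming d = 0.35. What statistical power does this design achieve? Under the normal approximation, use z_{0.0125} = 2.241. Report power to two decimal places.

For two equal groups, power = Φ(d·√(n/2) − z_{α/2}).
d·√(n/2) = 0.35 × √(78/2) = 0.35 × 6.245 = 2.186.
z_β = 2.186 − 2.241 = -0.055.
Power = Φ(-0.055) = 0.478.

power ≈ 0.48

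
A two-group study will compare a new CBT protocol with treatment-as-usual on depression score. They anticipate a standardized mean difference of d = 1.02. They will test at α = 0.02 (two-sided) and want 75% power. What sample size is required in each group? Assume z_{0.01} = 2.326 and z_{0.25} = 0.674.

For two independent groups with equal n: n = 2·((z_{α/2} + z_β) / d)².
z_{α/2} + z_β = 2.326 + 0.674 = 3.000.
n = 2 × (3.000 / 1.02)² = 2 × 2.941² = 2 × 8.65 = 17.3.
Round up to the next whole participant.

n = 18 per group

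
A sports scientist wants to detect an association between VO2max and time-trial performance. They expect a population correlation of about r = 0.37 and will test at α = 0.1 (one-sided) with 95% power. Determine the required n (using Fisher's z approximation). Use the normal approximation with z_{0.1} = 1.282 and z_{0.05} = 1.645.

Fisher's z: C = ½·ln((1+r)/(1−r)) = ½·ln(2.1746) = 0.3884.
n = ((z_{α} + z_β)/C)² + 3.
(1.282 + 1.645) / 0.3884 = 2.927 / 0.3884 = 7.536.
n = 7.536² + 3 = 56.79 + 3 = 59.8.
Round up.

n = 60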